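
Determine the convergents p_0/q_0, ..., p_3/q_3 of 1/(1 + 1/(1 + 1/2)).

0/1, 1/1, 1/2, 3/5

Using the convergent recurrence p_i = a_i*p_{i-1} + p_{i-2}, q_i = a_i*q_{i-1} + q_{i-2} with p_{-2}=0, p_{-1}=1, q_{-2}=1, q_{-1}=0:
  i=0: a_0=0, p_0 = 0*1 + 0 = 0, q_0 = 0*0 + 1 = 1.
  i=1: a_1=1, p_1 = 1*0 + 1 = 1, q_1 = 1*1 + 0 = 1.
  i=2: a_2=1, p_2 = 1*1 + 0 = 1, q_2 = 1*1 + 1 = 2.
  i=3: a_3=2, p_3 = 2*1 + 1 = 3, q_3 = 2*2 + 1 = 5.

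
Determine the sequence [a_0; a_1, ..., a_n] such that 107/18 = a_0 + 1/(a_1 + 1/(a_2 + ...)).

[5; 1, 17]

Run the Euclidean algorithm on 107 and 18; the successive quotients are the partial quotients a_0, a_1, ... (each step inverts the fractional part left over by the previous one):
  107 = 5*18 + 17, so a_0 = 5.
  18 = 1*17 + 1, so a_1 = 1.
  17 = 17*1 + 0, so a_2 = 17.
The remainder reaches 0 after 3 divisions, so the expansion has 3 partial quotients, read off in order.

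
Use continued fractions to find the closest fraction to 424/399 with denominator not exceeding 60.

17/16

Expand x = 424/399 as a continued fraction with the Euclidean algorithm:
  424 = 1*399 + 25, so a_0 = 1.
  399 = 15*25 + 24, so a_1 = 15.
  25 = 1*24 + 1, so a_2 = 1.
  24 = 24*1 + 0, so a_3 = 24.
so x = [1; 15, 1, 24].
Convergents (p_i = a_i*p_{i-1} + p_{i-2}, q_i = a_i*q_{i-1} + q_{i-2} with p_{-2}=0, p_{-1}=1, q_{-2}=1, q_{-1}=0), until the denominator exceeds 60:
  i=0: a_0=1, p_0 = 1*1 + 0 = 1, q_0 = 1*0 + 1 = 1.
  i=1: a_1=15, p_1 = 15*1 + 1 = 16, q_1 = 15*1 + 0 = 15.
  i=2: a_2=1, p_2 = 1*16 + 1 = 17, q_2 = 1*15 + 1 = 16.
  i=3: a_3=24, p_3 = 24*17 + 16 = 424, q_3 = 24*16 + 15 = 399.
q_3 = 399 > 60, so the last convergent with denominator <= 60 is p_2/q_2 = 17/16.
The closest fraction with denominator <= 60 is either p_2/q_2 or the intermediate fraction (k*p_2 + p_1)/(k*q_2 + q_1) with the largest k >= 1 whose denominator stays <= 60; these approach x as k grows, and every other convergent or intermediate fraction in range is farther away.
Largest k: floor((60 - q_1)/q_2) = floor((60 - 15)/16) = 2.
That gives (2*17 + 16)/(2*16 + 15) = 50/47.
Compare the errors: |x - 17/16| = |424*16 - 17*399|/(399*16) = 1/6384, and |x - 50/47| = |424*47 - 50*399|/(399*47) = 22/18753.
Cross-multiplying, 1*18753 = 18753 < 140448 = 22*6384, so 1/6384 is smaller: the convergent 17/16 is closer to x than 50/47.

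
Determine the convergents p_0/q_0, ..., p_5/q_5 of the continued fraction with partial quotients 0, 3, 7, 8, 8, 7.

0/1, 1/3, 7/22, 57/179, 463/1454, 3298/10357

Using the convergent recurrence p_i = a_i*p_{i-1} + p_{i-2}, q_i = a_i*q_{i-1} + q_{i-2} with p_{-2}=0, p_{-1}=1, q_{-2}=1, q_{-1}=0:
  i=0: a_0=0, p_0 = 0*1 + 0 = 0, q_0 = 0*0 + 1 = 1.
  i=1: a_1=3, p_1 = 3*0 + 1 = 1, q_1 = 3*1 + 0 = 3.
  i=2: a_2=7, p_2 = 7*1 + 0 = 7, q_2 = 7*3 + 1 = 22.
  i=3: a_3=8, p_3 = 8*7 + 1 = 57, q_3 = 8*22 + 3 = 179.
  i=4: a_4=8, p_4 = 8*57 + 7 = 463, q_4 = 8*179 + 22 = 1454.
  i=5: a_5=7, p_5 = 7*463 + 57 = 3298, q_5 = 7*1454 + 179 = 10357.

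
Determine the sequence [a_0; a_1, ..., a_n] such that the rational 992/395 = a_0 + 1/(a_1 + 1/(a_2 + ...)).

[2; 1, 1, 21, 2, 4]

Run the Euclidean algorithm on 992 and 395; the successive quotients are the partial quotients a_0, a_1, ... (each step inverts the fractional part left over by the previous one):
  992 = 2*395 + 202, so a_0 = 2.
  395 = 1*202 + 193, so a_1 = 1.
  202 = 1*193 + 9, so a_2 = 1.
  193 = 21*9 + 4, so a_3 = 21.
  9 = 2*4 + 1, so a_4 = 2.
  4 = 4*1 + 0, so a_5 = 4.
The remainder reaches 0 after 6 divisions, so the expansion has 6 partial quotients, read off in order.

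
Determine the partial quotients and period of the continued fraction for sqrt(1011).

[31; (1, 3, 1, 9, 1, 3, 1, 62)]

Write x_i = (sqrt(1011) + m_i)/d_i with (m_0, d_0) = (0, 1). a_0 = floor(sqrt(1011)) = 31, since 31^2 = 961 <= 1011 < 1024 = 32^2.
Iterate m_{i+1} = d_i*a_i - m_i, d_{i+1} = (1011 - m_{i+1}^2)/d_i, a_{i+1} = floor((a_0 + m_{i+1})/d_{i+1}):
  m_1 = 1*31 - 0 = 31, d_1 = (1011 - 31^2)/1 = 50/1 = 50, a_1 = floor((31 + 31)/50) = 1.
  m_2 = 50*1 - 31 = 19, d_2 = (1011 - 19^2)/50 = 650/50 = 13, a_2 = floor((31 + 19)/13) = 3.
  m_3 = 13*3 - 19 = 20, d_3 = (1011 - 20^2)/13 = 611/13 = 47, a_3 = floor((31 + 20)/47) = 1.
  m_4 = 47*1 - 20 = 27, d_4 = (1011 - 27^2)/47 = 282/47 = 6, a_4 = floor((31 + 27)/6) = 9.
  m_5 = 6*9 - 27 = 27, d_5 = (1011 - 27^2)/6 = 282/6 = 47, a_5 = floor((31 + 27)/47) = 1.
  m_6 = 47*1 - 27 = 20, d_6 = (1011 - 20^2)/47 = 611/47 = 13, a_6 = floor((31 + 20)/13) = 3.
  m_7 = 13*3 - 20 = 19, d_7 = (1011 - 19^2)/13 = 650/13 = 50, a_7 = floor((31 + 19)/50) = 1.
  m_8 = 50*1 - 19 = 31, d_8 = (1011 - 31^2)/50 = 50/50 = 1, a_8 = floor((31 + 31)/1) = 62.
  m_9 = 1*62 - 31 = 31, d_9 = (1011 - 31^2)/1 = 50/1 = 50: (m_9, d_9) = (m_1, d_1) = (31, 50), so from here the quotients repeat a_1, ..., a_8; the period length is 8.
Hence the expansion of sqrt(1011) is a_0 = 31 followed by the repeating block 1, 3, 1, 9, 1, 3, 1, 62 (period 8).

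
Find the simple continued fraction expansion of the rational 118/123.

Run the Euclidean algorithm on 118 and 123; the successive quotients are the partial quotients a_0, a_1, ... (each step inverts the fractional part left over by the previous one):
  118 = 0*123 + 118, so a_0 = 0.
  123 = 1*118 + 5, so a_1 = 1.
  118 = 23*5 + 3, so a_2 = 23.
  5 = 1*3 + 2, so a_3 = 1.
  3 = 1*2 + 1, so a_4 = 1.
  2 = 2*1 + 0, so a_5 = 2.
The remainder reaches 0 after 6 divisions, so the expansion has 6 partial quotients, read off in order.

[0; 1, 23, 1, 1, 2]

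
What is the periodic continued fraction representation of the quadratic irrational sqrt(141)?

Write x_i = (sqrt(141) + m_i)/d_i with (m_0, d_0) = (0, 1). a_0 = floor(sqrt(141)) = 11, since 11^2 = 121 <= 141 < 144 = 12^2.
Iterate m_{i+1} = d_i*a_i - m_i, d_{i+1} = (141 - m_{i+1}^2)/d_i, a_{i+1} = floor((a_0 + m_{i+1})/d_{i+1}):
  m_1 = 1*11 - 0 = 11, d_1 = (141 - 11^2)/1 = 20/1 = 20, a_1 = floor((11 + 11)/20) = 1.
  m_2 = 20*1 - 11 = 9, d_2 = (141 - 9^2)/20 = 60/20 = 3, a_2 = floor((11 + 9)/3) = 6.
  m_3 = 3*6 - 9 = 9, d_3 = (141 - 9^2)/3 = 60/3 = 20, a_3 = floor((11 + 9)/20) = 1.
  m_4 = 20*1 - 9 = 11, d_4 = (141 - 11^2)/20 = 20/20 = 1, a_4 = floor((11 + 11)/1) = 22.
  m_5 = 1*22 - 11 = 11, d_5 = (141 - 11^2)/1 = 20/1 = 20: (m_5, d_5) = (m_1, d_1) = (11, 20), so from here the quotients repeat a_1, ..., a_4; the period length is 4.
Hence the expansion of sqrt(141) is a_0 = 11 followed by the repeating block 1, 6, 1, 22 (period 4).

[11; (1, 6, 1, 22)]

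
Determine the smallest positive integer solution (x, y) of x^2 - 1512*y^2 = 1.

First expand sqrt(1512) as a continued fraction. With x_i = (sqrt(1512) + m_i)/d_i and (m_0, d_0) = (0, 1): a_0 = floor(sqrt(1512)) = 38, since 38^2 = 1444 <= 1512 < 1521 = 39^2.
Iterate m_{i+1} = d_i*a_i - m_i, d_{i+1} = (1512 - m_{i+1}^2)/d_i, a_{i+1} = floor((a_0 + m_{i+1})/d_{i+1}):
  m_1 = 1*38 - 0 = 38, d_1 = (1512 - 38^2)/1 = 68/1 = 68, a_1 = floor((38 + 38)/68) = 1.
  m_2 = 68*1 - 38 = 30, d_2 = (1512 - 30^2)/68 = 612/68 = 9, a_2 = floor((38 + 30)/9) = 7.
  m_3 = 9*7 - 30 = 33, d_3 = (1512 - 33^2)/9 = 423/9 = 47, a_3 = floor((38 + 33)/47) = 1.
  m_4 = 47*1 - 33 = 14, d_4 = (1512 - 14^2)/47 = 1316/47 = 28, a_4 = floor((38 + 14)/28) = 1.
  m_5 = 28*1 - 14 = 14, d_5 = (1512 - 14^2)/28 = 1316/28 = 47, a_5 = floor((38 + 14)/47) = 1.
  m_6 = 47*1 - 14 = 33, d_6 = (1512 - 33^2)/47 = 423/47 = 9, a_6 = floor((38 + 33)/9) = 7.
  m_7 = 9*7 - 33 = 30, d_7 = (1512 - 30^2)/9 = 612/9 = 68, a_7 = floor((38 + 30)/68) = 1.
  m_8 = 68*1 - 30 = 38, d_8 = (1512 - 38^2)/68 = 68/68 = 1, a_8 = floor((38 + 38)/1) = 76.
  m_9 = 1*76 - 38 = 38, d_9 = (1512 - 38^2)/1 = 68/1 = 68: (m_9, d_9) = (m_1, d_1) = (38, 68), so from here the quotients repeat a_1, ..., a_8; the period length is 8.
So sqrt(1512) = [38; (1, 7, 1, 1, 1, 7, 1, 76)] with period length k = 8.
k is even, so the fundamental solution of x^2 - 1512y^2 = 1 is (p_{k-1}, q_{k-1}) = (p_7, q_7); compute convergents through index 7.
Convergents (p_i = a_i*p_{i-1} + p_{i-2}, q_i = a_i*q_{i-1} + q_{i-2} with p_{-2}=0, p_{-1}=1, q_{-2}=1, q_{-1}=0):
  i=0: a_0=38, p_0 = 38*1 + 0 = 38, q_0 = 38*0 + 1 = 1.
  i=1: a_1=1, p_1 = 1*38 + 1 = 39, q_1 = 1*1 + 0 = 1.
  i=2: a_2=7, p_2 = 7*39 + 38 = 311, q_2 = 7*1 + 1 = 8.
  i=3: a_3=1, p_3 = 1*311 + 39 = 350, q_3 = 1*8 + 1 = 9.
  i=4: a_4=1, p_4 = 1*350 + 311 = 661, q_4 = 1*9 + 8 = 17.
  i=5: a_5=1, p_5 = 1*661 + 350 = 1011, q_5 = 1*17 + 9 = 26.
  i=6: a_6=7, p_6 = 7*1011 + 661 = 7738, q_6 = 7*26 + 17 = 199.
  i=7: a_7=1, p_7 = 1*7738 + 1011 = 8749, q_7 = 1*199 + 26 = 225.
Check: 8749^2 - 1512*225^2 = 76545001 - 76545000 = 1, so (x, y) = (8749, 225) solves the equation, and by the theorem it is the least positive solution.

(x, y) = (8749, 225)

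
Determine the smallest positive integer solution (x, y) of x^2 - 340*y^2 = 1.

(x, y) = (285769, 15498)

First expand sqrt(340) as a continued fraction. With x_i = (sqrt(340) + m_i)/d_i and (m_0, d_0) = (0, 1): a_0 = floor(sqrt(340)) = 18, since 18^2 = 324 <= 340 < 361 = 19^2.
Iterate m_{i+1} = d_i*a_i - m_i, d_{i+1} = (340 - m_{i+1}^2)/d_i, a_{i+1} = floor((a_0 + m_{i+1})/d_{i+1}):
  m_1 = 1*18 - 0 = 18, d_1 = (340 - 18^2)/1 = 16/1 = 16, a_1 = floor((18 + 18)/16) = 2.
  m_2 = 16*2 - 18 = 14, d_2 = (340 - 14^2)/16 = 144/16 = 9, a_2 = floor((18 + 14)/9) = 3.
  m_3 = 9*3 - 14 = 13, d_3 = (340 - 13^2)/9 = 171/9 = 19, a_3 = floor((18 + 13)/19) = 1.
  m_4 = 19*1 - 13 = 6, d_4 = (340 - 6^2)/19 = 304/19 = 16, a_4 = floor((18 + 6)/16) = 1.
  m_5 = 16*1 - 6 = 10, d_5 = (340 - 10^2)/16 = 240/16 = 15, a_5 = floor((18 + 10)/15) = 1.
  m_6 = 15*1 - 10 = 5, d_6 = (340 - 5^2)/15 = 315/15 = 21, a_6 = floor((18 + 5)/21) = 1.
  m_7 = 21*1 - 5 = 16, d_7 = (340 - 16^2)/21 = 84/21 = 4, a_7 = floor((18 + 16)/4) = 8.
  m_8 = 4*8 - 16 = 16, d_8 = (340 - 16^2)/4 = 84/4 = 21, a_8 = floor((18 + 16)/21) = 1.
  m_9 = 21*1 - 16 = 5, d_9 = (340 - 5^2)/21 = 315/21 = 15, a_9 = floor((18 + 5)/15) = 1.
  m_10 = 15*1 - 5 = 10, d_10 = (340 - 10^2)/15 = 240/15 = 16, a_10 = floor((18 + 10)/16) = 1.
  m_11 = 16*1 - 10 = 6, d_11 = (340 - 6^2)/16 = 304/16 = 19, a_11 = floor((18 + 6)/19) = 1.
  m_12 = 19*1 - 6 = 13, d_12 = (340 - 13^2)/19 = 171/19 = 9, a_12 = floor((18 + 13)/9) = 3.
  m_13 = 9*3 - 13 = 14, d_13 = (340 - 14^2)/9 = 144/9 = 16, a_13 = floor((18 + 14)/16) = 2.
  m_14 = 16*2 - 14 = 18, d_14 = (340 - 18^2)/16 = 16/16 = 1, a_14 = floor((18 + 18)/1) = 36.
  m_15 = 1*36 - 18 = 18, d_15 = (340 - 18^2)/1 = 16/1 = 16: (m_15, d_15) = (m_1, d_1) = (18, 16), so from here the quotients repeat a_1, ..., a_14; the period length is 14.
So sqrt(340) = [18; (2, 3, 1, 1, 1, 1, 8, 1, 1, 1, 1, 3, 2, 36)] with period length k = 14.
k is even, so the fundamental solution of x^2 - 340y^2 = 1 is (p_{k-1}, q_{k-1}) = (p_13, q_13); compute convergents through index 13.
Convergents (p_i = a_i*p_{i-1} + p_{i-2}, q_i = a_i*q_{i-1} + q_{i-2} with p_{-2}=0, p_{-1}=1, q_{-2}=1, q_{-1}=0):
  i=0: a_0=18, p_0 = 18*1 + 0 = 18, q_0 = 18*0 + 1 = 1.
  i=1: a_1=2, p_1 = 2*18 + 1 = 37, q_1 = 2*1 + 0 = 2.
  i=2: a_2=3, p_2 = 3*37 + 18 = 129, q_2 = 3*2 + 1 = 7.
  i=3: a_3=1, p_3 = 1*129 + 37 = 166, q_3 = 1*7 + 2 = 9.
  i=4: a_4=1, p_4 = 1*166 + 129 = 295, q_4 = 1*9 + 7 = 16.
  i=5: a_5=1, p_5 = 1*295 + 166 = 461, q_5 = 1*16 + 9 = 25.
  i=6: a_6=1, p_6 = 1*461 + 295 = 756, q_6 = 1*25 + 16 = 41.
  i=7: a_7=8, p_7 = 8*756 + 461 = 6509, q_7 = 8*41 + 25 = 353.
  i=8: a_8=1, p_8 = 1*6509 + 756 = 7265, q_8 = 1*353 + 41 = 394.
  i=9: a_9=1, p_9 = 1*7265 + 6509 = 13774, q_9 = 1*394 + 353 = 747.
  i=10: a_10=1, p_10 = 1*13774 + 7265 = 21039, q_10 = 1*747 + 394 = 1141.
  i=11: a_11=1, p_11 = 1*21039 + 13774 = 34813, q_11 = 1*1141 + 747 = 1888.
  i=12: a_12=3, p_12 = 3*34813 + 21039 = 125478, q_12 = 3*1888 + 1141 = 6805.
  i=13: a_13=2, p_13 = 2*125478 + 34813 = 285769, q_13 = 2*6805 + 1888 = 15498.
Check: 285769^2 - 340*15498^2 = 81663921361 - 81663921360 = 1, so (x, y) = (285769, 15498) solves the equation, and by the theorem it is the least positive solution.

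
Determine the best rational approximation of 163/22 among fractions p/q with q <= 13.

Expand x = 163/22 as a continued fraction with the Euclidean algorithm:
  163 = 7*22 + 9, so a_0 = 7.
  22 = 2*9 + 4, so a_1 = 2.
  9 = 2*4 + 1, so a_2 = 2.
  4 = 4*1 + 0, so a_3 = 4.
so x = [7; 2, 2, 4].
Convergents (p_i = a_i*p_{i-1} + p_{i-2}, q_i = a_i*q_{i-1} + q_{i-2} with p_{-2}=0, p_{-1}=1, q_{-2}=1, q_{-1}=0), until the denominator exceeds 13:
  i=0: a_0=7, p_0 = 7*1 + 0 = 7, q_0 = 7*0 + 1 = 1.
  i=1: a_1=2, p_1 = 2*7 + 1 = 15, q_1 = 2*1 + 0 = 2.
  i=2: a_2=2, p_2 = 2*15 + 7 = 37, q_2 = 2*2 + 1 = 5.
  i=3: a_3=4, p_3 = 4*37 + 15 = 163, q_3 = 4*5 + 2 = 22.
q_3 = 22 > 13, so the last convergent with denominator <= 13 is p_2/q_2 = 37/5.
The closest fraction with denominator <= 13 is either p_2/q_2 or the intermediate fraction (k*p_2 + p_1)/(k*q_2 + q_1) with the largest k >= 1 whose denominator stays <= 13; these approach x as k grows, and every other convergent or intermediate fraction in range is farther away.
Largest k: floor((13 - q_1)/q_2) = floor((13 - 2)/5) = 2.
That gives (2*37 + 15)/(2*5 + 2) = 89/12.
Compare the errors: |x - 37/5| = |163*5 - 37*22|/(22*5) = 1/110, and |x - 89/12| = |163*12 - 89*22|/(22*12) = 2/264.
Cross-multiplying, 2*110 = 220 < 264 = 1*264, so 2/264 is smaller: the intermediate fraction 89/12 is closer to x than 37/5.

89/12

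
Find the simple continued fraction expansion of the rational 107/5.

Run the Euclidean algorithm on 107 and 5; the successive quotients are the partial quotients a_0, a_1, ... (each step inverts the fractional part left over by the previous one):
  107 = 21*5 + 2, so a_0 = 21.
  5 = 2*2 + 1, so a_1 = 2.
  2 = 2*1 + 0, so a_2 = 2.
The remainder reaches 0 after 3 divisions, so the expansion has 3 partial quotients, read off in order.

[21; 2, 2]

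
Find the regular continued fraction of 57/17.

[3; 2, 1, 5]

Run the Euclidean algorithm on 57 and 17; the successive quotients are the partial quotients a_0, a_1, ... (each step inverts the fractional part left over by the previous one):
  57 = 3*17 + 6, so a_0 = 3.
  17 = 2*6 + 5, so a_1 = 2.
  6 = 1*5 + 1, so a_2 = 1.
  5 = 5*1 + 0, so a_3 = 5.
The remainder reaches 0 after 4 divisions, so the expansion has 4 partial quotients, read off in order.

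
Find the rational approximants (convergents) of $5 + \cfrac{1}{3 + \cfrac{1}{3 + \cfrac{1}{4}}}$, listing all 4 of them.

5/1, 16/3, 53/10, 228/43

Using the convergent recurrence p_i = a_i*p_{i-1} + p_{i-2}, q_i = a_i*q_{i-1} + q_{i-2} with p_{-2}=0, p_{-1}=1, q_{-2}=1, q_{-1}=0:
  i=0: a_0=5, p_0 = 5*1 + 0 = 5, q_0 = 5*0 + 1 = 1.
  i=1: a_1=3, p_1 = 3*5 + 1 = 16, q_1 = 3*1 + 0 = 3.
  i=2: a_2=3, p_2 = 3*16 + 5 = 53, q_2 = 3*3 + 1 = 10.
  i=3: a_3=4, p_3 = 4*53 + 16 = 228, q_3 = 4*10 + 3 = 43.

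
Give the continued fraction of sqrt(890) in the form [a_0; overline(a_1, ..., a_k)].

[29; overline(1, 4, 1, 58)]

Write x_i = (sqrt(890) + m_i)/d_i with (m_0, d_0) = (0, 1). a_0 = floor(sqrt(890)) = 29, since 29^2 = 841 <= 890 < 900 = 30^2.
Iterate m_{i+1} = d_i*a_i - m_i, d_{i+1} = (890 - m_{i+1}^2)/d_i, a_{i+1} = floor((a_0 + m_{i+1})/d_{i+1}):
  m_1 = 1*29 - 0 = 29, d_1 = (890 - 29^2)/1 = 49/1 = 49, a_1 = floor((29 + 29)/49) = 1.
  m_2 = 49*1 - 29 = 20, d_2 = (890 - 20^2)/49 = 490/49 = 10, a_2 = floor((29 + 20)/10) = 4.
  m_3 = 10*4 - 20 = 20, d_3 = (890 - 20^2)/10 = 490/10 = 49, a_3 = floor((29 + 20)/49) = 1.
  m_4 = 49*1 - 20 = 29, d_4 = (890 - 29^2)/49 = 49/49 = 1, a_4 = floor((29 + 29)/1) = 58.
  m_5 = 1*58 - 29 = 29, d_5 = (890 - 29^2)/1 = 49/1 = 49: (m_5, d_5) = (m_1, d_1) = (29, 49), so from here the quotients repeat a_1, ..., a_4; the period length is 4.
Hence the expansion of sqrt(890) is a_0 = 29 followed by the repeating block 1, 4, 1, 58 (period 4).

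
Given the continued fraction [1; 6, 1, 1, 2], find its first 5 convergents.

1/1, 7/6, 8/7, 15/13, 38/33

Using the convergent recurrence p_i = a_i*p_{i-1} + p_{i-2}, q_i = a_i*q_{i-1} + q_{i-2} with p_{-2}=0, p_{-1}=1, q_{-2}=1, q_{-1}=0:
  i=0: a_0=1, p_0 = 1*1 + 0 = 1, q_0 = 1*0 + 1 = 1.
  i=1: a_1=6, p_1 = 6*1 + 1 = 7, q_1 = 6*1 + 0 = 6.
  i=2: a_2=1, p_2 = 1*7 + 1 = 8, q_2 = 1*6 + 1 = 7.
  i=3: a_3=1, p_3 = 1*8 + 7 = 15, q_3 = 1*7 + 6 = 13.
  i=4: a_4=2, p_4 = 2*15 + 8 = 38, q_4 = 2*13 + 7 = 33.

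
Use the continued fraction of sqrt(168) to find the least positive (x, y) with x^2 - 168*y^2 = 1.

(x, y) = (13, 1)

First expand sqrt(168) as a continued fraction. With x_i = (sqrt(168) + m_i)/d_i and (m_0, d_0) = (0, 1): a_0 = floor(sqrt(168)) = 12, since 12^2 = 144 <= 168 < 169 = 13^2.
Iterate m_{i+1} = d_i*a_i - m_i, d_{i+1} = (168 - m_{i+1}^2)/d_i, a_{i+1} = floor((a_0 + m_{i+1})/d_{i+1}):
  m_1 = 1*12 - 0 = 12, d_1 = (168 - 12^2)/1 = 24/1 = 24, a_1 = floor((12 + 12)/24) = 1.
  m_2 = 24*1 - 12 = 12, d_2 = (168 - 12^2)/24 = 24/24 = 1, a_2 = floor((12 + 12)/1) = 24.
  m_3 = 1*24 - 12 = 12, d_3 = (168 - 12^2)/1 = 24/1 = 24: (m_3, d_3) = (m_1, d_1) = (12, 24), so from here the quotients repeat a_1, a_2; the period length is 2.
So sqrt(168) = [12; (1, 24)] with period length k = 2.
k is even, so the fundamental solution of x^2 - 168y^2 = 1 is (p_{k-1}, q_{k-1}) = (p_1, q_1); compute convergents through index 1.
Convergents (p_i = a_i*p_{i-1} + p_{i-2}, q_i = a_i*q_{i-1} + q_{i-2} with p_{-2}=0, p_{-1}=1, q_{-2}=1, q_{-1}=0):
  i=0: a_0=12, p_0 = 12*1 + 0 = 12, q_0 = 12*0 + 1 = 1.
  i=1: a_1=1, p_1 = 1*12 + 1 = 13, q_1 = 1*1 + 0 = 1.
Check: 13^2 - 168*1^2 = 169 - 168 = 1, so (x, y) = (13, 1) solves the equation, and by the theorem it is the least positive solution.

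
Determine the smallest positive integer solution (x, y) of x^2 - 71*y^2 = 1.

(x, y) = (3480, 413)

First expand sqrt(71) as a continued fraction. With x_i = (sqrt(71) + m_i)/d_i and (m_0, d_0) = (0, 1): a_0 = floor(sqrt(71)) = 8, since 8^2 = 64 <= 71 < 81 = 9^2.
Iterate m_{i+1} = d_i*a_i - m_i, d_{i+1} = (71 - m_{i+1}^2)/d_i, a_{i+1} = floor((a_0 + m_{i+1})/d_{i+1}):
  m_1 = 1*8 - 0 = 8, d_1 = (71 - 8^2)/1 = 7/1 = 7, a_1 = floor((8 + 8)/7) = 2.
  m_2 = 7*2 - 8 = 6, d_2 = (71 - 6^2)/7 = 35/7 = 5, a_2 = floor((8 + 6)/5) = 2.
  m_3 = 5*2 - 6 = 4, d_3 = (71 - 4^2)/5 = 55/5 = 11, a_3 = floor((8 + 4)/11) = 1.
  m_4 = 11*1 - 4 = 7, d_4 = (71 - 7^2)/11 = 22/11 = 2, a_4 = floor((8 + 7)/2) = 7.
  m_5 = 2*7 - 7 = 7, d_5 = (71 - 7^2)/2 = 22/2 = 11, a_5 = floor((8 + 7)/11) = 1.
  m_6 = 11*1 - 7 = 4, d_6 = (71 - 4^2)/11 = 55/11 = 5, a_6 = floor((8 + 4)/5) = 2.
  m_7 = 5*2 - 4 = 6, d_7 = (71 - 6^2)/5 = 35/5 = 7, a_7 = floor((8 + 6)/7) = 2.
  m_8 = 7*2 - 6 = 8, d_8 = (71 - 8^2)/7 = 7/7 = 1, a_8 = floor((8 + 8)/1) = 16.
  m_9 = 1*16 - 8 = 8, d_9 = (71 - 8^2)/1 = 7/1 = 7: (m_9, d_9) = (m_1, d_1) = (8, 7), so from here the quotients repeat a_1, ..., a_8; the period length is 8.
So sqrt(71) = [8; (2, 2, 1, 7, 1, 2, 2, 16)] with period length k = 8.
k is even, so the fundamental solution of x^2 - 71y^2 = 1 is (p_{k-1}, q_{k-1}) = (p_7, q_7); compute convergents through index 7.
Convergents (p_i = a_i*p_{i-1} + p_{i-2}, q_i = a_i*q_{i-1} + q_{i-2} with p_{-2}=0, p_{-1}=1, q_{-2}=1, q_{-1}=0):
  i=0: a_0=8, p_0 = 8*1 + 0 = 8, q_0 = 8*0 + 1 = 1.
  i=1: a_1=2, p_1 = 2*8 + 1 = 17, q_1 = 2*1 + 0 = 2.
  i=2: a_2=2, p_2 = 2*17 + 8 = 42, q_2 = 2*2 + 1 = 5.
  i=3: a_3=1, p_3 = 1*42 + 17 = 59, q_3 = 1*5 + 2 = 7.
  i=4: a_4=7, p_4 = 7*59 + 42 = 455, q_4 = 7*7 + 5 = 54.
  i=5: a_5=1, p_5 = 1*455 + 59 = 514, q_5 = 1*54 + 7 = 61.
  i=6: a_6=2, p_6 = 2*514 + 455 = 1483, q_6 = 2*61 + 54 = 176.
  i=7: a_7=2, p_7 = 2*1483 + 514 = 3480, q_7 = 2*176 + 61 = 413.
Check: 3480^2 - 71*413^2 = 12110400 - 12110399 = 1, so (x, y) = (3480, 413) solves the equation, and by the theorem it is the least positive solution.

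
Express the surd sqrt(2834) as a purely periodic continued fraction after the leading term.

Write x_i = (sqrt(2834) + m_i)/d_i with (m_0, d_0) = (0, 1). a_0 = floor(sqrt(2834)) = 53, since 53^2 = 2809 <= 2834 < 2916 = 54^2.
Iterate m_{i+1} = d_i*a_i - m_i, d_{i+1} = (2834 - m_{i+1}^2)/d_i, a_{i+1} = floor((a_0 + m_{i+1})/d_{i+1}):
  m_1 = 1*53 - 0 = 53, d_1 = (2834 - 53^2)/1 = 25/1 = 25, a_1 = floor((53 + 53)/25) = 4.
  m_2 = 25*4 - 53 = 47, d_2 = (2834 - 47^2)/25 = 625/25 = 25, a_2 = floor((53 + 47)/25) = 4.
  m_3 = 25*4 - 47 = 53, d_3 = (2834 - 53^2)/25 = 25/25 = 1, a_3 = floor((53 + 53)/1) = 106.
  m_4 = 1*106 - 53 = 53, d_4 = (2834 - 53^2)/1 = 25/1 = 25: (m_4, d_4) = (m_1, d_1) = (53, 25), so from here the quotients repeat a_1, ..., a_3; the period length is 3.
Hence the expansion of sqrt(2834) is a_0 = 53 followed by the repeating block 4, 4, 106 (period 3).

[53; (4, 4, 106)]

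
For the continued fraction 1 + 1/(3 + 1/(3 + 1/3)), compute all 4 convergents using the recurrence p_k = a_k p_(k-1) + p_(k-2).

1/1, 4/3, 13/10, 43/33

Using the convergent recurrence p_i = a_i*p_{i-1} + p_{i-2}, q_i = a_i*q_{i-1} + q_{i-2} with p_{-2}=0, p_{-1}=1, q_{-2}=1, q_{-1}=0:
  i=0: a_0=1, p_0 = 1*1 + 0 = 1, q_0 = 1*0 + 1 = 1.
  i=1: a_1=3, p_1 = 3*1 + 1 = 4, q_1 = 3*1 + 0 = 3.
  i=2: a_2=3, p_2 = 3*4 + 1 = 13, q_2 = 3*3 + 1 = 10.
  i=3: a_3=3, p_3 = 3*13 + 4 = 43, q_3 = 3*10 + 3 = 33.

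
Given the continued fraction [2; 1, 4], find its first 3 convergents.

Using the convergent recurrence p_i = a_i*p_{i-1} + p_{i-2}, q_i = a_i*q_{i-1} + q_{i-2} with p_{-2}=0, p_{-1}=1, q_{-2}=1, q_{-1}=0:
  i=0: a_0=2, p_0 = 2*1 + 0 = 2, q_0 = 2*0 + 1 = 1.
  i=1: a_1=1, p_1 = 1*2 + 1 = 3, q_1 = 1*1 + 0 = 1.
  i=2: a_2=4, p_2 = 4*3 + 2 = 14, q_2 = 4*1 + 1 = 5.

2/1, 3/1, 14/5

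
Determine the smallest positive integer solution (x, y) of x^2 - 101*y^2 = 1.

First expand sqrt(101) as a continued fraction. With x_i = (sqrt(101) + m_i)/d_i and (m_0, d_0) = (0, 1): a_0 = floor(sqrt(101)) = 10, since 10^2 = 100 <= 101 < 121 = 11^2.
Iterate m_{i+1} = d_i*a_i - m_i, d_{i+1} = (101 - m_{i+1}^2)/d_i, a_{i+1} = floor((a_0 + m_{i+1})/d_{i+1}):
  m_1 = 1*10 - 0 = 10, d_1 = (101 - 10^2)/1 = 1/1 = 1, a_1 = floor((10 + 10)/1) = 20.
  m_2 = 1*20 - 10 = 10, d_2 = (101 - 10^2)/1 = 1/1 = 1: (m_2, d_2) = (m_1, d_1) = (10, 1), so from here the quotient a_1 repeats; the period length is 1.
So sqrt(101) = [10; (20)] with period length k = 1.
k is odd, so (p_{k-1}, q_{k-1}) only solves x^2 - 101y^2 = -1 and the fundamental solution of x^2 - 101y^2 = 1 is (p_{2k-1}, q_{2k-1}) = (p_1, q_1); compute convergents through index 1, running through the period twice.
Convergents (p_i = a_i*p_{i-1} + p_{i-2}, q_i = a_i*q_{i-1} + q_{i-2} with p_{-2}=0, p_{-1}=1, q_{-2}=1, q_{-1}=0):
  i=0: a_0=10, p_0 = 10*1 + 0 = 10, q_0 = 10*0 + 1 = 1.
  i=1: a_1=20, p_1 = 20*10 + 1 = 201, q_1 = 20*1 + 0 = 20.
Indeed p_0^2 - 101*q_0^2 = 100 - 101 = -1, not +1.
Check: 201^2 - 101*20^2 = 40401 - 40400 = 1, so (x, y) = (201, 20) solves the equation, and by the theorem it is the least positive solution.

(x, y) = (201, 20)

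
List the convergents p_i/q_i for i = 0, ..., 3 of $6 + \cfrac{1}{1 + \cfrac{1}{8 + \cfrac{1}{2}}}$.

6/1, 7/1, 62/9, 131/19

Using the convergent recurrence p_i = a_i*p_{i-1} + p_{i-2}, q_i = a_i*q_{i-1} + q_{i-2} with p_{-2}=0, p_{-1}=1, q_{-2}=1, q_{-1}=0:
  i=0: a_0=6, p_0 = 6*1 + 0 = 6, q_0 = 6*0 + 1 = 1.
  i=1: a_1=1, p_1 = 1*6 + 1 = 7, q_1 = 1*1 + 0 = 1.
  i=2: a_2=8, p_2 = 8*7 + 6 = 62, q_2 = 8*1 + 1 = 9.
  i=3: a_3=2, p_3 = 2*62 + 7 = 131, q_3 = 2*9 + 1 = 19.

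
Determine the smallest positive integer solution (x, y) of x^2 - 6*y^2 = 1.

First expand sqrt(6) as a continued fraction. With x_i = (sqrt(6) + m_i)/d_i and (m_0, d_0) = (0, 1): a_0 = floor(sqrt(6)) = 2, since 2^2 = 4 <= 6 < 9 = 3^2.
Iterate m_{i+1} = d_i*a_i - m_i, d_{i+1} = (6 - m_{i+1}^2)/d_i, a_{i+1} = floor((a_0 + m_{i+1})/d_{i+1}):
  m_1 = 1*2 - 0 = 2, d_1 = (6 - 2^2)/1 = 2/1 = 2, a_1 = floor((2 + 2)/2) = 2.
  m_2 = 2*2 - 2 = 2, d_2 = (6 - 2^2)/2 = 2/2 = 1, a_2 = floor((2 + 2)/1) = 4.
  m_3 = 1*4 - 2 = 2, d_3 = (6 - 2^2)/1 = 2/1 = 2: (m_3, d_3) = (m_1, d_1) = (2, 2), so from here the quotients repeat a_1, a_2; the period length is 2.
So sqrt(6) = [2; (2, 4)] with period length k = 2.
k is even, so the fundamental solution of x^2 - 6y^2 = 1 is (p_{k-1}, q_{k-1}) = (p_1, q_1); compute convergents through index 1.
Convergents (p_i = a_i*p_{i-1} + p_{i-2}, q_i = a_i*q_{i-1} + q_{i-2} with p_{-2}=0, p_{-1}=1, q_{-2}=1, q_{-1}=0):
  i=0: a_0=2, p_0 = 2*1 + 0 = 2, q_0 = 2*0 + 1 = 1.
  i=1: a_1=2, p_1 = 2*2 + 1 = 5, q_1 = 2*1 + 0 = 2.
Check: 5^2 - 6*2^2 = 25 - 24 = 1, so (x, y) = (5, 2) solves the equation, and by the theorem it is the least positive solution.

(x, y) = (5, 2)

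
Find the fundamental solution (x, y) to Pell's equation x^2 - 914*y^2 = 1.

First expand sqrt(914) as a continued fraction. With x_i = (sqrt(914) + m_i)/d_i and (m_0, d_0) = (0, 1): a_0 = floor(sqrt(914)) = 30, since 30^2 = 900 <= 914 < 961 = 31^2.
Iterate m_{i+1} = d_i*a_i - m_i, d_{i+1} = (914 - m_{i+1}^2)/d_i, a_{i+1} = floor((a_0 + m_{i+1})/d_{i+1}):
  m_1 = 1*30 - 0 = 30, d_1 = (914 - 30^2)/1 = 14/1 = 14, a_1 = floor((30 + 30)/14) = 4.
  m_2 = 14*4 - 30 = 26, d_2 = (914 - 26^2)/14 = 238/14 = 17, a_2 = floor((30 + 26)/17) = 3.
  m_3 = 17*3 - 26 = 25, d_3 = (914 - 25^2)/17 = 289/17 = 17, a_3 = floor((30 + 25)/17) = 3.
  m_4 = 17*3 - 25 = 26, d_4 = (914 - 26^2)/17 = 238/17 = 14, a_4 = floor((30 + 26)/14) = 4.
  m_5 = 14*4 - 26 = 30, d_5 = (914 - 30^2)/14 = 14/14 = 1, a_5 = floor((30 + 30)/1) = 60.
  m_6 = 1*60 - 30 = 30, d_6 = (914 - 30^2)/1 = 14/1 = 14: (m_6, d_6) = (m_1, d_1) = (30, 14), so from here the quotients repeat a_1, ..., a_5; the period length is 5.
So sqrt(914) = [30; (4, 3, 3, 4, 60)] with period length k = 5.
k is odd, so (p_{k-1}, q_{k-1}) only solves x^2 - 914y^2 = -1 and the fundamental solution of x^2 - 914y^2 = 1 is (p_{2k-1}, q_{2k-1}) = (p_9, q_9); compute convergents through index 9, running through the period twice.
Convergents (p_i = a_i*p_{i-1} + p_{i-2}, q_i = a_i*q_{i-1} + q_{i-2} with p_{-2}=0, p_{-1}=1, q_{-2}=1, q_{-1}=0):
  i=0: a_0=30, p_0 = 30*1 + 0 = 30, q_0 = 30*0 + 1 = 1.
  i=1: a_1=4, p_1 = 4*30 + 1 = 121, q_1 = 4*1 + 0 = 4.
  i=2: a_2=3, p_2 = 3*121 + 30 = 393, q_2 = 3*4 + 1 = 13.
  i=3: a_3=3, p_3 = 3*393 + 121 = 1300, q_3 = 3*13 + 4 = 43.
  i=4: a_4=4, p_4 = 4*1300 + 393 = 5593, q_4 = 4*43 + 13 = 185.
  i=5: a_5=60, p_5 = 60*5593 + 1300 = 336880, q_5 = 60*185 + 43 = 11143.
  i=6: a_6=4, p_6 = 4*336880 + 5593 = 1353113, q_6 = 4*11143 + 185 = 44757.
  i=7: a_7=3, p_7 = 3*1353113 + 336880 = 4396219, q_7 = 3*44757 + 11143 = 145414.
  i=8: a_8=3, p_8 = 3*4396219 + 1353113 = 14541770, q_8 = 3*145414 + 44757 = 480999.
  i=9: a_9=4, p_9 = 4*14541770 + 4396219 = 62563299, q_9 = 4*480999 + 145414 = 2069410.
Indeed p_4^2 - 914*q_4^2 = 31281649 - 31281650 = -1, not +1.
Check: 62563299^2 - 914*2069410^2 = 3914166381763401 - 3914166381763400 = 1, so (x, y) = (62563299, 2069410) solves the equation, and by the theorem it is the least positive solution.

(x, y) = (62563299, 2069410)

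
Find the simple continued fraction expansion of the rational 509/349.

Run the Euclidean algorithm on 509 and 349; the successive quotients are the partial quotients a_0, a_1, ... (each step inverts the fractional part left over by the previous one):
  509 = 1*349 + 160, so a_0 = 1.
  349 = 2*160 + 29, so a_1 = 2.
  160 = 5*29 + 15, so a_2 = 5.
  29 = 1*15 + 14, so a_3 = 1.
  15 = 1*14 + 1, so a_4 = 1.
  14 = 14*1 + 0, so a_5 = 14.
The remainder reaches 0 after 6 divisions, so the expansion has 6 partial quotients, read off in order.

[1; 2, 5, 1, 1, 14]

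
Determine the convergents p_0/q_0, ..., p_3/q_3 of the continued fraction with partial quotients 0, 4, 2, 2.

Using the convergent recurrence p_i = a_i*p_{i-1} + p_{i-2}, q_i = a_i*q_{i-1} + q_{i-2} with p_{-2}=0, p_{-1}=1, q_{-2}=1, q_{-1}=0:
  i=0: a_0=0, p_0 = 0*1 + 0 = 0, q_0 = 0*0 + 1 = 1.
  i=1: a_1=4, p_1 = 4*0 + 1 = 1, q_1 = 4*1 + 0 = 4.
  i=2: a_2=2, p_2 = 2*1 + 0 = 2, q_2 = 2*4 + 1 = 9.
  i=3: a_3=2, p_3 = 2*2 + 1 = 5, q_3 = 2*9 + 4 = 22.

0/1, 1/4, 2/9, 5/22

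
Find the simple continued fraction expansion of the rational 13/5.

Run the Euclidean algorithm on 13 and 5; the successive quotients are the partial quotients a_0, a_1, ... (each step inverts the fractional part left over by the previous one):
  13 = 2*5 + 3, so a_0 = 2.
  5 = 1*3 + 2, so a_1 = 1.
  3 = 1*2 + 1, so a_2 = 1.
  2 = 2*1 + 0, so a_3 = 2.
The remainder reaches 0 after 4 divisions, so the expansion has 4 partial quotients, read off in order.

[2; 1, 1, 2]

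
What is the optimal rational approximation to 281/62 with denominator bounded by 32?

145/32

Expand x = 281/62 as a continued fraction with the Euclidean algorithm:
  281 = 4*62 + 33, so a_0 = 4.
  62 = 1*33 + 29, so a_1 = 1.
  33 = 1*29 + 4, so a_2 = 1.
  29 = 7*4 + 1, so a_3 = 7.
  4 = 4*1 + 0, so a_4 = 4.
so x = [4; 1, 1, 7, 4].
Convergents (p_i = a_i*p_{i-1} + p_{i-2}, q_i = a_i*q_{i-1} + q_{i-2} with p_{-2}=0, p_{-1}=1, q_{-2}=1, q_{-1}=0), until the denominator exceeds 32:
  i=0: a_0=4, p_0 = 4*1 + 0 = 4, q_0 = 4*0 + 1 = 1.
  i=1: a_1=1, p_1 = 1*4 + 1 = 5, q_1 = 1*1 + 0 = 1.
  i=2: a_2=1, p_2 = 1*5 + 4 = 9, q_2 = 1*1 + 1 = 2.
  i=3: a_3=7, p_3 = 7*9 + 5 = 68, q_3 = 7*2 + 1 = 15.
  i=4: a_4=4, p_4 = 4*68 + 9 = 281, q_4 = 4*15 + 2 = 62.
q_4 = 62 > 32, so the last convergent with denominator <= 32 is p_3/q_3 = 68/15.
The closest fraction with denominator <= 32 is either p_3/q_3 or the intermediate fraction (k*p_3 + p_2)/(k*q_3 + q_2) with the largest k >= 1 whose denominator stays <= 32; these approach x as k grows, and every other convergent or intermediate fraction in range is farther away.
Largest k: floor((32 - q_2)/q_3) = floor((32 - 2)/15) = 2.
That gives (2*68 + 9)/(2*15 + 2) = 145/32.
Compare the errors: |x - 68/15| = |281*15 - 68*62|/(62*15) = 1/930, and |x - 145/32| = |281*32 - 145*62|/(62*32) = 2/1984.
Cross-multiplying, 2*930 = 1860 < 1984 = 1*1984, so 2/1984 is smaller: the intermediate fraction 145/32 is closer to x than 68/15.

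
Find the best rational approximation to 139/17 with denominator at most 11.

Expand x = 139/17 as a continued fraction with the Euclidean algorithm:
  139 = 8*17 + 3, so a_0 = 8.
  17 = 5*3 + 2, so a_1 = 5.
  3 = 1*2 + 1, so a_2 = 1.
  2 = 2*1 + 0, so a_3 = 2.
so x = [8; 5, 1, 2].
Convergents (p_i = a_i*p_{i-1} + p_{i-2}, q_i = a_i*q_{i-1} + q_{i-2} with p_{-2}=0, p_{-1}=1, q_{-2}=1, q_{-1}=0), until the denominator exceeds 11:
  i=0: a_0=8, p_0 = 8*1 + 0 = 8, q_0 = 8*0 + 1 = 1.
  i=1: a_1=5, p_1 = 5*8 + 1 = 41, q_1 = 5*1 + 0 = 5.
  i=2: a_2=1, p_2 = 1*41 + 8 = 49, q_2 = 1*5 + 1 = 6.
  i=3: a_3=2, p_3 = 2*49 + 41 = 139, q_3 = 2*6 + 5 = 17.
q_3 = 17 > 11, so the last convergent with denominator <= 11 is p_2/q_2 = 49/6.
The closest fraction with denominator <= 11 is either p_2/q_2 or the intermediate fraction (k*p_2 + p_1)/(k*q_2 + q_1) with the largest k >= 1 whose denominator stays <= 11; these approach x as k grows, and every other convergent or intermediate fraction in range is farther away.
Largest k: floor((11 - q_1)/q_2) = floor((11 - 5)/6) = 1.
That gives (1*49 + 41)/(1*6 + 5) = 90/11.
Compare the errors: |x - 49/6| = |139*6 - 49*17|/(17*6) = 1/102, and |x - 90/11| = |139*11 - 90*17|/(17*11) = 1/187.
Cross-multiplying, 1*102 = 102 < 187 = 1*187, so 1/187 is smaller: the intermediate fraction 90/11 is closer to x than 49/6.

90/11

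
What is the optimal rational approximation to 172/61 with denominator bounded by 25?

31/11

Expand x = 172/61 as a continued fraction with the Euclidean algorithm:
  172 = 2*61 + 50, so a_0 = 2.
  61 = 1*50 + 11, so a_1 = 1.
  50 = 4*11 + 6, so a_2 = 4.
  11 = 1*6 + 5, so a_3 = 1.
  6 = 1*5 + 1, so a_4 = 1.
  5 = 5*1 + 0, so a_5 = 5.
so x = [2; 1, 4, 1, 1, 5].
Convergents (p_i = a_i*p_{i-1} + p_{i-2}, q_i = a_i*q_{i-1} + q_{i-2} with p_{-2}=0, p_{-1}=1, q_{-2}=1, q_{-1}=0), until the denominator exceeds 25:
  i=0: a_0=2, p_0 = 2*1 + 0 = 2, q_0 = 2*0 + 1 = 1.
  i=1: a_1=1, p_1 = 1*2 + 1 = 3, q_1 = 1*1 + 0 = 1.
  i=2: a_2=4, p_2 = 4*3 + 2 = 14, q_2 = 4*1 + 1 = 5.
  i=3: a_3=1, p_3 = 1*14 + 3 = 17, q_3 = 1*5 + 1 = 6.
  i=4: a_4=1, p_4 = 1*17 + 14 = 31, q_4 = 1*6 + 5 = 11.
  i=5: a_5=5, p_5 = 5*31 + 17 = 172, q_5 = 5*11 + 6 = 61.
q_5 = 61 > 25, so the last convergent with denominator <= 25 is p_4/q_4 = 31/11.
The closest fraction with denominator <= 25 is either p_4/q_4 or the intermediate fraction (k*p_4 + p_3)/(k*q_4 + q_3) with the largest k >= 1 whose denominator stays <= 25; these approach x as k grows, and every other convergent or intermediate fraction in range is farther away.
Largest k: floor((25 - q_3)/q_4) = floor((25 - 6)/11) = 1.
That gives (1*31 + 17)/(1*11 + 6) = 48/17.
Compare the errors: |x - 31/11| = |172*11 - 31*61|/(61*11) = 1/671, and |x - 48/17| = |172*17 - 48*61|/(61*17) = 4/1037.
Cross-multiplying, 1*1037 = 1037 < 2684 = 4*671, so 1/671 is smaller: the convergent 31/11 is closer to x than 48/17.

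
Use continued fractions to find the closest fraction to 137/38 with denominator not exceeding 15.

18/5

Expand x = 137/38 as a continued fraction with the Euclidean algorithm:
  137 = 3*38 + 23, so a_0 = 3.
  38 = 1*23 + 15, so a_1 = 1.
  23 = 1*15 + 8, so a_2 = 1.
  15 = 1*8 + 7, so a_3 = 1.
  8 = 1*7 + 1, so a_4 = 1.
  7 = 7*1 + 0, so a_5 = 7.
so x = [3; 1, 1, 1, 1, 7].
Convergents (p_i = a_i*p_{i-1} + p_{i-2}, q_i = a_i*q_{i-1} + q_{i-2} with p_{-2}=0, p_{-1}=1, q_{-2}=1, q_{-1}=0), until the denominator exceeds 15:
  i=0: a_0=3, p_0 = 3*1 + 0 = 3, q_0 = 3*0 + 1 = 1.
  i=1: a_1=1, p_1 = 1*3 + 1 = 4, q_1 = 1*1 + 0 = 1.
  i=2: a_2=1, p_2 = 1*4 + 3 = 7, q_2 = 1*1 + 1 = 2.
  i=3: a_3=1, p_3 = 1*7 + 4 = 11, q_3 = 1*2 + 1 = 3.
  i=4: a_4=1, p_4 = 1*11 + 7 = 18, q_4 = 1*3 + 2 = 5.
  i=5: a_5=7, p_5 = 7*18 + 11 = 137, q_5 = 7*5 + 3 = 38.
q_5 = 38 > 15, so the last convergent with denominator <= 15 is p_4/q_4 = 18/5.
The closest fraction with denominator <= 15 is either p_4/q_4 or the intermediate fraction (k*p_4 + p_3)/(k*q_4 + q_3) with the largest k >= 1 whose denominator stays <= 15; these approach x as k grows, and every other convergent or intermediate fraction in range is farther away.
Largest k: floor((15 - q_3)/q_4) = floor((15 - 3)/5) = 2.
That gives (2*18 + 11)/(2*5 + 3) = 47/13.
Compare the errors: |x - 18/5| = |137*5 - 18*38|/(38*5) = 1/190, and |x - 47/13| = |137*13 - 47*38|/(38*13) = 5/494.
Cross-multiplying, 1*494 = 494 < 950 = 5*190, so 1/190 is smaller: the convergent 18/5 is closer to x than 47/13.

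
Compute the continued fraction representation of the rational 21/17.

Run the Euclidean algorithm on 21 and 17; the successive quotients are the partial quotients a_0, a_1, ... (each step inverts the fractional part left over by the previous one):
  21 = 1*17 + 4, so a_0 = 1.
  17 = 4*4 + 1, so a_1 = 4.
  4 = 4*1 + 0, so a_2 = 4.
The remainder reaches 0 after 3 divisions, so the expansion has 3 partial quotients, read off in order.

[1; 4, 4]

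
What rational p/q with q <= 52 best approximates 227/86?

66/25

Expand x = 227/86 as a continued fraction with the Euclidean algorithm:
  227 = 2*86 + 55, so a_0 = 2.
  86 = 1*55 + 31, so a_1 = 1.
  55 = 1*31 + 24, so a_2 = 1.
  31 = 1*24 + 7, so a_3 = 1.
  24 = 3*7 + 3, so a_4 = 3.
  7 = 2*3 + 1, so a_5 = 2.
  3 = 3*1 + 0, so a_6 = 3.
so x = [2; 1, 1, 1, 3, 2, 3].
Convergents (p_i = a_i*p_{i-1} + p_{i-2}, q_i = a_i*q_{i-1} + q_{i-2} with p_{-2}=0, p_{-1}=1, q_{-2}=1, q_{-1}=0), until the denominator exceeds 52:
  i=0: a_0=2, p_0 = 2*1 + 0 = 2, q_0 = 2*0 + 1 = 1.
  i=1: a_1=1, p_1 = 1*2 + 1 = 3, q_1 = 1*1 + 0 = 1.
  i=2: a_2=1, p_2 = 1*3 + 2 = 5, q_2 = 1*1 + 1 = 2.
  i=3: a_3=1, p_3 = 1*5 + 3 = 8, q_3 = 1*2 + 1 = 3.
  i=4: a_4=3, p_4 = 3*8 + 5 = 29, q_4 = 3*3 + 2 = 11.
  i=5: a_5=2, p_5 = 2*29 + 8 = 66, q_5 = 2*11 + 3 = 25.
  i=6: a_6=3, p_6 = 3*66 + 29 = 227, q_6 = 3*25 + 11 = 86.
q_6 = 86 > 52, so the last convergent with denominator <= 52 is p_5/q_5 = 66/25.
The closest fraction with denominator <= 52 is either p_5/q_5 or the intermediate fraction (k*p_5 + p_4)/(k*q_5 + q_4) with the largest k >= 1 whose denominator stays <= 52; these approach x as k grows, and every other convergent or intermediate fraction in range is farther away.
Largest k: floor((52 - q_4)/q_5) = floor((52 - 11)/25) = 1.
That gives (1*66 + 29)/(1*25 + 11) = 95/36.
Compare the errors: |x - 66/25| = |227*25 - 66*86|/(86*25) = 1/2150, and |x - 95/36| = |227*36 - 95*86|/(86*36) = 2/3096.
Cross-multiplying, 1*3096 = 3096 < 4300 = 2*2150, so 1/2150 is smaller: the convergent 66/25 is closer to x than 95/36.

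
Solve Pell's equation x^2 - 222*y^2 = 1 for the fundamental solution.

(x, y) = (149, 10)

First expand sqrt(222) as a continued fraction. With x_i = (sqrt(222) + m_i)/d_i and (m_0, d_0) = (0, 1): a_0 = floor(sqrt(222)) = 14, since 14^2 = 196 <= 222 < 225 = 15^2.
Iterate m_{i+1} = d_i*a_i - m_i, d_{i+1} = (222 - m_{i+1}^2)/d_i, a_{i+1} = floor((a_0 + m_{i+1})/d_{i+1}):
  m_1 = 1*14 - 0 = 14, d_1 = (222 - 14^2)/1 = 26/1 = 26, a_1 = floor((14 + 14)/26) = 1.
  m_2 = 26*1 - 14 = 12, d_2 = (222 - 12^2)/26 = 78/26 = 3, a_2 = floor((14 + 12)/3) = 8.
  m_3 = 3*8 - 12 = 12, d_3 = (222 - 12^2)/3 = 78/3 = 26, a_3 = floor((14 + 12)/26) = 1.
  m_4 = 26*1 - 12 = 14, d_4 = (222 - 14^2)/26 = 26/26 = 1, a_4 = floor((14 + 14)/1) = 28.
  m_5 = 1*28 - 14 = 14, d_5 = (222 - 14^2)/1 = 26/1 = 26: (m_5, d_5) = (m_1, d_1) = (14, 26), so from here the quotients repeat a_1, ..., a_4; the period length is 4.
So sqrt(222) = [14; (1, 8, 1, 28)] with period length k = 4.
k is even, so the fundamental solution of x^2 - 222y^2 = 1 is (p_{k-1}, q_{k-1}) = (p_3, q_3); compute convergents through index 3.
Convergents (p_i = a_i*p_{i-1} + p_{i-2}, q_i = a_i*q_{i-1} + q_{i-2} with p_{-2}=0, p_{-1}=1, q_{-2}=1, q_{-1}=0):
  i=0: a_0=14, p_0 = 14*1 + 0 = 14, q_0 = 14*0 + 1 = 1.
  i=1: a_1=1, p_1 = 1*14 + 1 = 15, q_1 = 1*1 + 0 = 1.
  i=2: a_2=8, p_2 = 8*15 + 14 = 134, q_2 = 8*1 + 1 = 9.
  i=3: a_3=1, p_3 = 1*134 + 15 = 149, q_3 = 1*9 + 1 = 10.
Check: 149^2 - 222*10^2 = 22201 - 22200 = 1, so (x, y) = (149, 10) solves the equation, and by the theorem it is the least positive solution.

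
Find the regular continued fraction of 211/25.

[8; 2, 3, 1, 2]

Run the Euclidean algorithm on 211 and 25; the successive quotients are the partial quotients a_0, a_1, ... (each step inverts the fractional part left over by the previous one):
  211 = 8*25 + 11, so a_0 = 8.
  25 = 2*11 + 3, so a_1 = 2.
  11 = 3*3 + 2, so a_2 = 3.
  3 = 1*2 + 1, so a_3 = 1.
  2 = 2*1 + 0, so a_4 = 2.
The remainder reaches 0 after 5 divisions, so the expansion has 5 partial quotients, read off in order.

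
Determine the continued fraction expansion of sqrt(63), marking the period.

[7; (1, 14)]

Write x_i = (sqrt(63) + m_i)/d_i with (m_0, d_0) = (0, 1). a_0 = floor(sqrt(63)) = 7, since 7^2 = 49 <= 63 < 64 = 8^2.
Iterate m_{i+1} = d_i*a_i - m_i, d_{i+1} = (63 - m_{i+1}^2)/d_i, a_{i+1} = floor((a_0 + m_{i+1})/d_{i+1}):
  m_1 = 1*7 - 0 = 7, d_1 = (63 - 7^2)/1 = 14/1 = 14, a_1 = floor((7 + 7)/14) = 1.
  m_2 = 14*1 - 7 = 7, d_2 = (63 - 7^2)/14 = 14/14 = 1, a_2 = floor((7 + 7)/1) = 14.
  m_3 = 1*14 - 7 = 7, d_3 = (63 - 7^2)/1 = 14/1 = 14: (m_3, d_3) = (m_1, d_1) = (7, 14), so from here the quotients repeat a_1, a_2; the period length is 2.
Hence the expansion of sqrt(63) is a_0 = 7 followed by the repeating block 1, 14 (period 2).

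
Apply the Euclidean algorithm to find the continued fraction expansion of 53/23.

Run the Euclidean algorithm on 53 and 23; the successive quotients are the partial quotients a_0, a_1, ... (each step inverts the fractional part left over by the previous one):
  53 = 2*23 + 7, so a_0 = 2.
  23 = 3*7 + 2, so a_1 = 3.
  7 = 3*2 + 1, so a_2 = 3.
  2 = 2*1 + 0, so a_3 = 2.
The remainder reaches 0 after 4 divisions, so the expansion has 4 partial quotients, read off in order.

[2; 3, 3, 2]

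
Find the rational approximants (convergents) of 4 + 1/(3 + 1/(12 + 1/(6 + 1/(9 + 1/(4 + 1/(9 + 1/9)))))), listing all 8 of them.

Using the convergent recurrence p_i = a_i*p_{i-1} + p_{i-2}, q_i = a_i*q_{i-1} + q_{i-2} with p_{-2}=0, p_{-1}=1, q_{-2}=1, q_{-1}=0:
  i=0: a_0=4, p_0 = 4*1 + 0 = 4, q_0 = 4*0 + 1 = 1.
  i=1: a_1=3, p_1 = 3*4 + 1 = 13, q_1 = 3*1 + 0 = 3.
  i=2: a_2=12, p_2 = 12*13 + 4 = 160, q_2 = 12*3 + 1 = 37.
  i=3: a_3=6, p_3 = 6*160 + 13 = 973, q_3 = 6*37 + 3 = 225.
  i=4: a_4=9, p_4 = 9*973 + 160 = 8917, q_4 = 9*225 + 37 = 2062.
  i=5: a_5=4, p_5 = 4*8917 + 973 = 36641, q_5 = 4*2062 + 225 = 8473.
  i=6: a_6=9, p_6 = 9*36641 + 8917 = 338686, q_6 = 9*8473 + 2062 = 78319.
  i=7: a_7=9, p_7 = 9*338686 + 36641 = 3084815, q_7 = 9*78319 + 8473 = 713344.

4/1, 13/3, 160/37, 973/225, 8917/2062, 36641/8473, 338686/78319, 3084815/713344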